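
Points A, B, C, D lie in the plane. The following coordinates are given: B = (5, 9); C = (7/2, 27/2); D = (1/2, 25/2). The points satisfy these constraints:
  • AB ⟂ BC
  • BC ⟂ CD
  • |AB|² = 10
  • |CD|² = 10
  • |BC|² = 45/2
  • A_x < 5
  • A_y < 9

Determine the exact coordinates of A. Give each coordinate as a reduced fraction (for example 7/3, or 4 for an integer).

A = (2, 8)

1. A_x = 2  [[AB ⟂ BC ⇒ 3/2x-9/2y+33=0] ∩ [|A−(5, 9)|²=10]]
2. A_y = 8  [[AB ⟂ BC ⇒ 3/2x-9/2y+33=0] ∩ [|A−(5, 9)|²=10]]
   so A = (2, 8)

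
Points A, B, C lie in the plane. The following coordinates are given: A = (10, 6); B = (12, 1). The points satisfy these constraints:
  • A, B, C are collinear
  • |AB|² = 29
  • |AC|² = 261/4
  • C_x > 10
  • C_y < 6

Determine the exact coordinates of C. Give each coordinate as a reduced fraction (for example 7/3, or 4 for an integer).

C = (13, -3/2)

1. C_x = 13  [[A, B, C are collinear ⇒ 5x+2y-62=0] ∩ [|C−(10, 6)|²=261/4]]
2. C_y = -3/2  [[A, B, C are collinear ⇒ 5x+2y-62=0] ∩ [|C−(10, 6)|²=261/4]]
   so C = (13, -3/2)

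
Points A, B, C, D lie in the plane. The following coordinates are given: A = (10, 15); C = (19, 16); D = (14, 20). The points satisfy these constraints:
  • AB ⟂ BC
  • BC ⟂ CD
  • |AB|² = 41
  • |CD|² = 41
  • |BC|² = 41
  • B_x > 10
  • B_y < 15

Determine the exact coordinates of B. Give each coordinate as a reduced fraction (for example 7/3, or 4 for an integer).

1. B_x = 15  [[BC ⟂ CD ⇒ 5x-4y-31=0] ∩ [|B−(10, 15)|²=41]]
2. B_y = 11  [[BC ⟂ CD ⇒ 5x-4y-31=0] ∩ [|B−(10, 15)|²=41]]
   so B = (15, 11)

B = (15, 11)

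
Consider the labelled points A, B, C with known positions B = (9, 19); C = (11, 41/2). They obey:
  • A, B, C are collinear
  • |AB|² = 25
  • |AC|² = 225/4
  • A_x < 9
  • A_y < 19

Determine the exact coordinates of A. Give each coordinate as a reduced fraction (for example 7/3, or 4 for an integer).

1. A_x = 5  [[A, B, C are collinear ⇒ -3/2x+2y-49/2=0] ∩ [|A−(9, 19)|²=25]]
2. A_y = 16  [[A, B, C are collinear ⇒ -3/2x+2y-49/2=0] ∩ [|A−(9, 19)|²=25]]
   so A = (5, 16)

A = (5, 16)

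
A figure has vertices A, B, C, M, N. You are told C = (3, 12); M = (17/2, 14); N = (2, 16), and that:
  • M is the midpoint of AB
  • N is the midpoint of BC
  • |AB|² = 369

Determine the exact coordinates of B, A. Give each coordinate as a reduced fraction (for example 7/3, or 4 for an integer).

B = (1, 20)
A = (16, 8)

1. B_x = 1  [B = 2·N−C = 2·(2, 16)−(3, 12)]
2. B_y = 20  [B = 2·N−C = 2·(2, 16)−(3, 12)]
   so B = (1, 20)
3. A_x = 16  [A = 2·M−B = 2·(17/2, 14)−(1, 20)]
4. A_y = 8  [A = 2·M−B = 2·(17/2, 14)−(1, 20)]
   so A = (16, 8)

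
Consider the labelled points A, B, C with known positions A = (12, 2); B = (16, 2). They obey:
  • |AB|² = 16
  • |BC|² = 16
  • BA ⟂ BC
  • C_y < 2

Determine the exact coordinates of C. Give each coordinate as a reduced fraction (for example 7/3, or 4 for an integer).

1. C_x = 16  [[BA ⟂ BC ⇒ -4x+64=0] ∩ [|C−(16, 2)|²=16]]
2. C_y = -2  [[BA ⟂ BC ⇒ -4x+64=0] ∩ [|C−(16, 2)|²=16]]
   so C = (16, -2)

C = (16, -2)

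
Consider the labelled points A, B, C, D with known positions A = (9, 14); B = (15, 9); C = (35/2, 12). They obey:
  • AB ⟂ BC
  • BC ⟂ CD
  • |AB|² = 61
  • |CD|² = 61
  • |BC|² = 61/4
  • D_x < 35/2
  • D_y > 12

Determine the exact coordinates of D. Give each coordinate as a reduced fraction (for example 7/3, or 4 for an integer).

1. D_x = 23/2  [[BC ⟂ CD ⇒ 5/2x+3y-319/4=0] ∩ [|D−(35/2, 12)|²=61]]
2. D_y = 17  [[BC ⟂ CD ⇒ 5/2x+3y-319/4=0] ∩ [|D−(35/2, 12)|²=61]]
   so D = (23/2, 17)

D = (23/2, 17)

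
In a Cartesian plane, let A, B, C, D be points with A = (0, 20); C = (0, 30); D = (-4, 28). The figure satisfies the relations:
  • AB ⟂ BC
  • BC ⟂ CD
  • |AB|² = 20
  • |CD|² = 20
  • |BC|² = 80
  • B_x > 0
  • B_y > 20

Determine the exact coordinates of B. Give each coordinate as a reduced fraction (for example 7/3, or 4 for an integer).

1. B_x = 4  [[BC ⟂ CD ⇒ 4x+2y-60=0] ∩ [|B−(0, 20)|²=20]]
2. B_y = 22  [[BC ⟂ CD ⇒ 4x+2y-60=0] ∩ [|B−(0, 20)|²=20]]
   so B = (4, 22)

B = (4, 22)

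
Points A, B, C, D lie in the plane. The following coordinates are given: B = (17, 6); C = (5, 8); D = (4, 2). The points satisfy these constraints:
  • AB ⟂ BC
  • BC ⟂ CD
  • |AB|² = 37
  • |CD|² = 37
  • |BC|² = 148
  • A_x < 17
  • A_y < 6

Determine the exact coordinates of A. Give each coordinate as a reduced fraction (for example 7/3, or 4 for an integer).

1. A_x = 16  [[AB ⟂ BC ⇒ 12x-2y-192=0] ∩ [|A−(17, 6)|²=37]]
2. A_y = 0  [[AB ⟂ BC ⇒ 12x-2y-192=0] ∩ [|A−(17, 6)|²=37]]
   so A = (16, 0)

A = (16, 0)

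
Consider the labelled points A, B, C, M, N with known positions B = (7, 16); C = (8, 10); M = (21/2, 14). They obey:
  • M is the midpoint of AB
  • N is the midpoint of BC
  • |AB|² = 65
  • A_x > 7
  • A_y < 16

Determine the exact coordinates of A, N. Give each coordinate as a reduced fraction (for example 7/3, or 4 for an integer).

1. A_x = 14  [A = 2·M−B = 2·(21/2, 14)−(7, 16)]
2. A_y = 12  [A = 2·M−B = 2·(21/2, 14)−(7, 16)]
   so A = (14, 12)
3. N_x = 15/2  [2·N = B+C = (7, 16)+(8, 10)]
4. N_y = 13  [2·N = B+C = (7, 16)+(8, 10)]
   so N = (15/2, 13)

A = (14, 12)
N = (15/2, 13)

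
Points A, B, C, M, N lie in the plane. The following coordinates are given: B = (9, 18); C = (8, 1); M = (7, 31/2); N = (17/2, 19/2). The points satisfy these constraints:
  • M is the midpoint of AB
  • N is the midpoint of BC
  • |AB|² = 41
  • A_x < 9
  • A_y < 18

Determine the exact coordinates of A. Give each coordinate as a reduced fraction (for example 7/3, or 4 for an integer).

A = (5, 13)

1. A_x = 5  [A = 2·M−B = 2·(7, 31/2)−(9, 18)]
2. A_y = 13  [A = 2·M−B = 2·(7, 31/2)−(9, 18)]
   so A = (5, 13)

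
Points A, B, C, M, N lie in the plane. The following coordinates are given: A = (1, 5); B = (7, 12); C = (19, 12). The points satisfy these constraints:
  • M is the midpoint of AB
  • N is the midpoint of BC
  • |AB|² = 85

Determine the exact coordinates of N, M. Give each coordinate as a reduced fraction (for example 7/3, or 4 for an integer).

N = (13, 12)
M = (4, 17/2)

1. M_x = 4  [2·M = A+B = (1, 5)+(7, 12)]
2. M_y = 17/2  [2·M = A+B = (1, 5)+(7, 12)]
   so M = (4, 17/2)
3. N_x = 13  [2·N = B+C = (7, 12)+(19, 12)]
4. N_y = 12  [2·N = B+C = (7, 12)+(19, 12)]
   so N = (13, 12)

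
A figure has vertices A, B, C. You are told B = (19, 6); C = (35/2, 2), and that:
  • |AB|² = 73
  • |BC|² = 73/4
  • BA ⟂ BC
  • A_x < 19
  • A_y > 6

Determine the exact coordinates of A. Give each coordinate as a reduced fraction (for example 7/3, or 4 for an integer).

1. A_x = 11  [[BA ⟂ BC ⇒ -3/2x-4y+105/2=0] ∩ [|A−(19, 6)|²=73]]
2. A_y = 9  [[BA ⟂ BC ⇒ -3/2x-4y+105/2=0] ∩ [|A−(19, 6)|²=73]]
   so A = (11, 9)

A = (11, 9)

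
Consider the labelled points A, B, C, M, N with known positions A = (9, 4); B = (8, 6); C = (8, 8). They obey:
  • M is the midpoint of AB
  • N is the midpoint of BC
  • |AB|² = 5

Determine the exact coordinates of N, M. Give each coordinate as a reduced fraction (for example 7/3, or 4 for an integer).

1. M_x = 17/2  [2·M = A+B = (9, 4)+(8, 6)]
2. M_y = 5  [2·M = A+B = (9, 4)+(8, 6)]
   so M = (17/2, 5)
3. N_x = 8  [2·N = B+C = (8, 6)+(8, 8)]
4. N_y = 7  [2·N = B+C = (8, 6)+(8, 8)]
   so N = (8, 7)

N = (8, 7)
M = (17/2, 5)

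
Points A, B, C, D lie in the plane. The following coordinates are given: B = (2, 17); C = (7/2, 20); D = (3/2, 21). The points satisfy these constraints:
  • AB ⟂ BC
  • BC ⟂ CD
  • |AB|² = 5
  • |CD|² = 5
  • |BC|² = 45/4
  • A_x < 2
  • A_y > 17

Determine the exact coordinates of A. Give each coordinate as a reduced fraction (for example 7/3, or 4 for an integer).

1. A_x = 0  [[AB ⟂ BC ⇒ -3/2x-3y+54=0] ∩ [|A−(2, 17)|²=5]]
2. A_y = 18  [[AB ⟂ BC ⇒ -3/2x-3y+54=0] ∩ [|A−(2, 17)|²=5]]
   so A = (0, 18)

A = (0, 18)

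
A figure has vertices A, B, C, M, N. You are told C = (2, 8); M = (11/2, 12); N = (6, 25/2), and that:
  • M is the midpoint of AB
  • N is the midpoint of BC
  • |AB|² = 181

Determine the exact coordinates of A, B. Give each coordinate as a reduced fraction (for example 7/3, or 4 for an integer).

1. B_x = 10  [B = 2·N−C = 2·(6, 25/2)−(2, 8)]
2. B_y = 17  [B = 2·N−C = 2·(6, 25/2)−(2, 8)]
   so B = (10, 17)
3. A_x = 1  [A = 2·M−B = 2·(11/2, 12)−(10, 17)]
4. A_y = 7  [A = 2·M−B = 2·(11/2, 12)−(10, 17)]
   so A = (1, 7)

A = (1, 7)
B = (10, 17)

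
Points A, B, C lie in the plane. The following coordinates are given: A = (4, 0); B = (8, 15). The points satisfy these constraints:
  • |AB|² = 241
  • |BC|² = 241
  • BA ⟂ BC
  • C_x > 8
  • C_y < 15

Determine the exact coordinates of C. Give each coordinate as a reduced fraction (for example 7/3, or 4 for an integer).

1. C_x = 23  [[BA ⟂ BC ⇒ -4x-15y+257=0] ∩ [|C−(8, 15)|²=241]]
2. C_y = 11  [[BA ⟂ BC ⇒ -4x-15y+257=0] ∩ [|C−(8, 15)|²=241]]
   so C = (23, 11)

C = (23, 11)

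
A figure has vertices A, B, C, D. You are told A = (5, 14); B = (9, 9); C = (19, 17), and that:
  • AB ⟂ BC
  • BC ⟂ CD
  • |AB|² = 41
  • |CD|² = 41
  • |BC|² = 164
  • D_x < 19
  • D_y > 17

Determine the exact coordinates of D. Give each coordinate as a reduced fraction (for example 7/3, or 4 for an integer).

D = (15, 22)

1. D_x = 15  [[BC ⟂ CD ⇒ 10x+8y-326=0] ∩ [|D−(19, 17)|²=41]]
2. D_y = 22  [[BC ⟂ CD ⇒ 10x+8y-326=0] ∩ [|D−(19, 17)|²=41]]
   so D = (15, 22)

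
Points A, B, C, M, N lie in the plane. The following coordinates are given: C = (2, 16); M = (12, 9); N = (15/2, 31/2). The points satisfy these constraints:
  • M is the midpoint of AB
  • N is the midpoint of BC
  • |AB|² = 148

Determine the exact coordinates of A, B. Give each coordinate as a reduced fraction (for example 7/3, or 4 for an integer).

A = (11, 3)
B = (13, 15)

1. B_x = 13  [B = 2·N−C = 2·(15/2, 31/2)−(2, 16)]
2. B_y = 15  [B = 2·N−C = 2·(15/2, 31/2)−(2, 16)]
   so B = (13, 15)
3. A_x = 11  [A = 2·M−B = 2·(12, 9)−(13, 15)]
4. A_y = 3  [A = 2·M−B = 2·(12, 9)−(13, 15)]
   so A = (11, 3)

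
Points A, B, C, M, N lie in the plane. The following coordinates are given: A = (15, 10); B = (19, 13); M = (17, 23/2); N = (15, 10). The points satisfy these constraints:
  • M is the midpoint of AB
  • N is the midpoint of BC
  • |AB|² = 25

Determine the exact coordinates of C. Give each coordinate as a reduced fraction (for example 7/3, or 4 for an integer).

C = (11, 7)

1. C_x = 11  [C = 2·N−B = 2·(15, 10)−(19, 13)]
2. C_y = 7  [C = 2·N−B = 2·(15, 10)−(19, 13)]
   so C = (11, 7)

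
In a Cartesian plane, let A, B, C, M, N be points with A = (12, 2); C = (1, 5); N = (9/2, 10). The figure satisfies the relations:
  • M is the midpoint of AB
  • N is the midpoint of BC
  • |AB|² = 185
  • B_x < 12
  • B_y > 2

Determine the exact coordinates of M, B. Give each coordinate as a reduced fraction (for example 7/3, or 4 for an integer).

1. B_x = 8  [B = 2·N−C = 2·(9/2, 10)−(1, 5)]
2. B_y = 15  [B = 2·N−C = 2·(9/2, 10)−(1, 5)]
   so B = (8, 15)
3. M_x = 10  [2·M = A+B = (12, 2)+(8, 15)]
4. M_y = 17/2  [2·M = A+B = (12, 2)+(8, 15)]
   so M = (10, 17/2)

M = (10, 17/2)
B = (8, 15)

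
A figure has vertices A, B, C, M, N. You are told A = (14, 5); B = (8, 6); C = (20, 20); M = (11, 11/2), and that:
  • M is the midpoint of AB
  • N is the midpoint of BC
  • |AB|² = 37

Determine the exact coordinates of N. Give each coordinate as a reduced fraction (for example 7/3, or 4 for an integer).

1. N_x = 14  [2·N = B+C = (8, 6)+(20, 20)]
2. N_y = 13  [2·N = B+C = (8, 6)+(20, 20)]
   so N = (14, 13)

N = (14, 13)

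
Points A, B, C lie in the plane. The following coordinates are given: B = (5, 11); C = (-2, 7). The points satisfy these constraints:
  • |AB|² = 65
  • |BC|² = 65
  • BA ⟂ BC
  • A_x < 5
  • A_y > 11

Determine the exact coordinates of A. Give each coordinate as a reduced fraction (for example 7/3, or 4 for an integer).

A = (1, 18)

1. A_x = 1  [[BA ⟂ BC ⇒ -7x-4y+79=0] ∩ [|A−(5, 11)|²=65]]
2. A_y = 18  [[BA ⟂ BC ⇒ -7x-4y+79=0] ∩ [|A−(5, 11)|²=65]]
   so A = (1, 18)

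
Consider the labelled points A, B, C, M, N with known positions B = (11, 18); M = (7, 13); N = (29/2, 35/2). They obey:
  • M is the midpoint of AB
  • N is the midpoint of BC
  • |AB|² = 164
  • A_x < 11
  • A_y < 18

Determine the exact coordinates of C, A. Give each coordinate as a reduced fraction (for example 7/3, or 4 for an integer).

C = (18, 17)
A = (3, 8)

1. A_x = 3  [A = 2·M−B = 2·(7, 13)−(11, 18)]
2. A_y = 8  [A = 2·M−B = 2·(7, 13)−(11, 18)]
   so A = (3, 8)
3. C_x = 18  [C = 2·N−B = 2·(29/2, 35/2)−(11, 18)]
4. C_y = 17  [C = 2·N−B = 2·(29/2, 35/2)−(11, 18)]
   so C = (18, 17)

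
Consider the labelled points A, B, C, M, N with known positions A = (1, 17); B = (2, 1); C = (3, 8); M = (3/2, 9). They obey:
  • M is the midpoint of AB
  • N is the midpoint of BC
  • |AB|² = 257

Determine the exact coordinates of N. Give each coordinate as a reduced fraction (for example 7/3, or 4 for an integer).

1. N_x = 5/2  [2·N = B+C = (2, 1)+(3, 8)]
2. N_y = 9/2  [2·N = B+C = (2, 1)+(3, 8)]
   so N = (5/2, 9/2)

N = (5/2, 9/2)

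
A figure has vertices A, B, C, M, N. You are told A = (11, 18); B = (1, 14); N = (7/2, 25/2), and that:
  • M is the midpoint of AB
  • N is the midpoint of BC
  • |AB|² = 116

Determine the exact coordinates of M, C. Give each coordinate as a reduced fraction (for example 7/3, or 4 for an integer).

M = (6, 16)
C = (6, 11)

1. M_x = 6  [2·M = A+B = (11, 18)+(1, 14)]
2. M_y = 16  [2·M = A+B = (11, 18)+(1, 14)]
   so M = (6, 16)
3. C_x = 6  [C = 2·N−B = 2·(7/2, 25/2)−(1, 14)]
4. C_y = 11  [C = 2·N−B = 2·(7/2, 25/2)−(1, 14)]
   so C = (6, 11)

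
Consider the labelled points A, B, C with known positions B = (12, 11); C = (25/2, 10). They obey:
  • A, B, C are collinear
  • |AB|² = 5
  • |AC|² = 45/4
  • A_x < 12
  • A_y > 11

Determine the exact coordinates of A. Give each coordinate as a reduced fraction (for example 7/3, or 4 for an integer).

A = (11, 13)

1. A_x = 11  [[A, B, C are collinear ⇒ 1x+1/2y-35/2=0] ∩ [|A−(12, 11)|²=5]]
2. A_y = 13  [[A, B, C are collinear ⇒ 1x+1/2y-35/2=0] ∩ [|A−(12, 11)|²=5]]
   so A = (11, 13)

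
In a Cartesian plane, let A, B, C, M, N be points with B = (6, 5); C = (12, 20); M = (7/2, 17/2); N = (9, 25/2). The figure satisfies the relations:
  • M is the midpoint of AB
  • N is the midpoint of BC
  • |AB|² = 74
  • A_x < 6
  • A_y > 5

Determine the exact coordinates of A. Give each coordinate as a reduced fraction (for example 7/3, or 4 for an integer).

A = (1, 12)

1. A_x = 1  [A = 2·M−B = 2·(7/2, 17/2)−(6, 5)]
2. A_y = 12  [A = 2·M−B = 2·(7/2, 17/2)−(6, 5)]
   so A = (1, 12)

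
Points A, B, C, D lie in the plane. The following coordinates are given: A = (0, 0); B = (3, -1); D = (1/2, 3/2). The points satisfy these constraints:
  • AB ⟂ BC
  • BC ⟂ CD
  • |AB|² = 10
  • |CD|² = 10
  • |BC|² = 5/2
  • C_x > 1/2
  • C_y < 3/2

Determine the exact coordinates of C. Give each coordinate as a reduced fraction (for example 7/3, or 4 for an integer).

1. C_x = 7/2  [[AB ⟂ BC ⇒ 3x-1y-10=0] ∩ [|C−(1/2, 3/2)|²=10]]
2. C_y = 1/2  [[AB ⟂ BC ⇒ 3x-1y-10=0] ∩ [|C−(1/2, 3/2)|²=10]]
   so C = (7/2, 1/2)

C = (7/2, 1/2)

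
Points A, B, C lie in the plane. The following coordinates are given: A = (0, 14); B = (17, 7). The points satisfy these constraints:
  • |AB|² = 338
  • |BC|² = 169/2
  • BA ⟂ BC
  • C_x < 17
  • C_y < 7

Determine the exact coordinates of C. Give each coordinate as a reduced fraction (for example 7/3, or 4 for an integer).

1. C_x = 27/2  [[BA ⟂ BC ⇒ -17x+7y+240=0] ∩ [|C−(17, 7)|²=169/2]]
2. C_y = -3/2  [[BA ⟂ BC ⇒ -17x+7y+240=0] ∩ [|C−(17, 7)|²=169/2]]
   so C = (27/2, -3/2)

C = (27/2, -3/2)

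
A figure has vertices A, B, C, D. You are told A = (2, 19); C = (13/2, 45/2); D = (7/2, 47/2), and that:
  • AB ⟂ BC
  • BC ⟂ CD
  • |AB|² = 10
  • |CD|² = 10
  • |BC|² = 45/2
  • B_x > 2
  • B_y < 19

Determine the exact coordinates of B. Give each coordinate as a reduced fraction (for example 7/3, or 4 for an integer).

1. B_x = 5  [[BC ⟂ CD ⇒ 3x-1y+3=0] ∩ [|B−(2, 19)|²=10]]
2. B_y = 18  [[BC ⟂ CD ⇒ 3x-1y+3=0] ∩ [|B−(2, 19)|²=10]]
   so B = (5, 18)

B = (5, 18)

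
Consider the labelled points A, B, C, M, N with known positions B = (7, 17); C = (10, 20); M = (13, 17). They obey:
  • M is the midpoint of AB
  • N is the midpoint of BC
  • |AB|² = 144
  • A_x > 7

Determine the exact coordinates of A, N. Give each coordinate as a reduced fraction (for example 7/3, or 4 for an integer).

1. A_x = 19  [A = 2·M−B = 2·(13, 17)−(7, 17)]
2. A_y = 17  [A = 2·M−B = 2·(13, 17)−(7, 17)]
   so A = (19, 17)
3. N_x = 17/2  [2·N = B+C = (7, 17)+(10, 20)]
4. N_y = 37/2  [2·N = B+C = (7, 17)+(10, 20)]
   so N = (17/2, 37/2)

A = (19, 17)
N = (17/2, 37/2)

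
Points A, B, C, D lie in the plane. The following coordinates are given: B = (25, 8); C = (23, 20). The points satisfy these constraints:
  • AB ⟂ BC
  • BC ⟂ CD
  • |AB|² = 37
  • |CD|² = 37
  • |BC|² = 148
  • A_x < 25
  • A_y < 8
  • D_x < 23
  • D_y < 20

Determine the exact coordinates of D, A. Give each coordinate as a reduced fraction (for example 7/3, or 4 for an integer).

1. D_x = 17  [[BC ⟂ CD ⇒ -2x+12y-194=0] ∩ [|D−(23, 20)|²=37]]
2. D_y = 19  [[BC ⟂ CD ⇒ -2x+12y-194=0] ∩ [|D−(23, 20)|²=37]]
   so D = (17, 19)
3. A_x = 19  [[AB ⟂ BC ⇒ 2x-12y+46=0] ∩ [|A−(25, 8)|²=37]]
4. A_y = 7  [[AB ⟂ BC ⇒ 2x-12y+46=0] ∩ [|A−(25, 8)|²=37]]
   so A = (19, 7)

D = (17, 19)
A = (19, 7)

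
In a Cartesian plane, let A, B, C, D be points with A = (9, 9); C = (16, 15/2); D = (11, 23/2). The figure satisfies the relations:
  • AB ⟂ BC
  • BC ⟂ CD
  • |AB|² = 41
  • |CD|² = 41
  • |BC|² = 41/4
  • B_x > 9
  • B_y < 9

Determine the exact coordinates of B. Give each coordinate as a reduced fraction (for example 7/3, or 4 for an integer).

1. B_x = 14  [[BC ⟂ CD ⇒ 5x-4y-50=0] ∩ [|B−(9, 9)|²=41]]
2. B_y = 5  [[BC ⟂ CD ⇒ 5x-4y-50=0] ∩ [|B−(9, 9)|²=41]]
   so B = (14, 5)

B = (14, 5)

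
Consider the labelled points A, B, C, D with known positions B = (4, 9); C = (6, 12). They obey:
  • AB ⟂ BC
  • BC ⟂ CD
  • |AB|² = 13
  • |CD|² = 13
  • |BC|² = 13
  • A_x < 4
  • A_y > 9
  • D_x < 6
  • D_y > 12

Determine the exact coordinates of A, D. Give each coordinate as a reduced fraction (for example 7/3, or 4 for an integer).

A = (1, 11)
D = (3, 14)

1. A_x = 1  [[AB ⟂ BC ⇒ -2x-3y+35=0] ∩ [|A−(4, 9)|²=13]]
2. A_y = 11  [[AB ⟂ BC ⇒ -2x-3y+35=0] ∩ [|A−(4, 9)|²=13]]
   so A = (1, 11)
3. D_x = 3  [[BC ⟂ CD ⇒ 2x+3y-48=0] ∩ [|D−(6, 12)|²=13]]
4. D_y = 14  [[BC ⟂ CD ⇒ 2x+3y-48=0] ∩ [|D−(6, 12)|²=13]]
   so D = (3, 14)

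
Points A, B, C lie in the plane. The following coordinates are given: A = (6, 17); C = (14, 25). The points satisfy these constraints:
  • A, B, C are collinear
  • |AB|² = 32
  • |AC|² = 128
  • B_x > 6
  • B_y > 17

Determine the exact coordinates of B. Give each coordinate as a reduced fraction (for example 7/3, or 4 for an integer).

B = (10, 21)

1. B_x = 10  [[A, B, C are collinear ⇒ 8x-8y+88=0] ∩ [|B−(6, 17)|²=32]]
2. B_y = 21  [[A, B, C are collinear ⇒ 8x-8y+88=0] ∩ [|B−(6, 17)|²=32]]
   so B = (10, 21)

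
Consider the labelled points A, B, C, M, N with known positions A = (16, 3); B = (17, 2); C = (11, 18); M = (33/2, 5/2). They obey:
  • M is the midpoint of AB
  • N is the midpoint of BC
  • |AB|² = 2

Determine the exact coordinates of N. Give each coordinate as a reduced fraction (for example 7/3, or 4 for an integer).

N = (14, 10)

1. N_x = 14  [2·N = B+C = (17, 2)+(11, 18)]
2. N_y = 10  [2·N = B+C = (17, 2)+(11, 18)]
   so N = (14, 10)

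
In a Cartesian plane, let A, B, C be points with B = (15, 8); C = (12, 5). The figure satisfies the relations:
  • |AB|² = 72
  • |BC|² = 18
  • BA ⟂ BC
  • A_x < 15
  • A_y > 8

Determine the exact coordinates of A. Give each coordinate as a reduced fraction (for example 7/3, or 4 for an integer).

A = (9, 14)

1. A_x = 9  [[BA ⟂ BC ⇒ -3x-3y+69=0] ∩ [|A−(15, 8)|²=72]]
2. A_y = 14  [[BA ⟂ BC ⇒ -3x-3y+69=0] ∩ [|A−(15, 8)|²=72]]
   so A = (9, 14)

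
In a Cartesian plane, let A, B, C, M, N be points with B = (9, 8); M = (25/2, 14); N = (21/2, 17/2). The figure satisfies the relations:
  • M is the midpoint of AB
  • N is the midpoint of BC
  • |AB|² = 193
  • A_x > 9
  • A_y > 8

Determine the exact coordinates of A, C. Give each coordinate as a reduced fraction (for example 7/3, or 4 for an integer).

A = (16, 20)
C = (12, 9)

1. A_x = 16  [A = 2·M−B = 2·(25/2, 14)−(9, 8)]
2. A_y = 20  [A = 2·M−B = 2·(25/2, 14)−(9, 8)]
   so A = (16, 20)
3. C_x = 12  [C = 2·N−B = 2·(21/2, 17/2)−(9, 8)]
4. C_y = 9  [C = 2·N−B = 2·(21/2, 17/2)−(9, 8)]
   so C = (12, 9)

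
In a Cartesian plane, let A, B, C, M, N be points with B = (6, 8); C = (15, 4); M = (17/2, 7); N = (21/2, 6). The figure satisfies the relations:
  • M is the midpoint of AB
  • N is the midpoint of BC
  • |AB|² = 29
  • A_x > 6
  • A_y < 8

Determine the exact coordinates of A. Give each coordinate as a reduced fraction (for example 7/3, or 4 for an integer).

1. A_x = 11  [A = 2·M−B = 2·(17/2, 7)−(6, 8)]
2. A_y = 6  [A = 2·M−B = 2·(17/2, 7)−(6, 8)]
   so A = (11, 6)

A = (11, 6)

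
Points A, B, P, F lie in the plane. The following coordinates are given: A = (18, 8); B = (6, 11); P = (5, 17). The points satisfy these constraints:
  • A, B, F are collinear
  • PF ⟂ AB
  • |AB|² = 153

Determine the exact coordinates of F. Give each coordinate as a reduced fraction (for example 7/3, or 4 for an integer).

F = (62/17, 197/17)

1. F_x = 62/17  [[A, B, F are collinear ⇒ -3x-12y+150=0] ∩ [PF ⟂ AB ⇒ -12x+3y+9=0]]
2. F_y = 197/17  [[A, B, F are collinear ⇒ -3x-12y+150=0] ∩ [PF ⟂ AB ⇒ -12x+3y+9=0]]
   so F = (62/17, 197/17)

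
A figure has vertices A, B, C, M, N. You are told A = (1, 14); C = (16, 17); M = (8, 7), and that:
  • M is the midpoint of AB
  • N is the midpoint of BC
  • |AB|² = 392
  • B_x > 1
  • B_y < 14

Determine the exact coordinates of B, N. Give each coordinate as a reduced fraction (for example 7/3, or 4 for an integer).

B = (15, 0)
N = (31/2, 17/2)

1. B_x = 15  [B = 2·M−A = 2·(8, 7)−(1, 14)]
2. B_y = 0  [B = 2·M−A = 2·(8, 7)−(1, 14)]
   so B = (15, 0)
3. N_x = 31/2  [2·N = B+C = (15, 0)+(16, 17)]
4. N_y = 17/2  [2·N = B+C = (15, 0)+(16, 17)]
   so N = (31/2, 17/2)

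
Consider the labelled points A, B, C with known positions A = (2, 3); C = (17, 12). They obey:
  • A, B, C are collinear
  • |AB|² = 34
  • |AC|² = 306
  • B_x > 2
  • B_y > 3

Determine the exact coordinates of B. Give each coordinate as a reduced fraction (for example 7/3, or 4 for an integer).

1. B_x = 7  [[A, B, C are collinear ⇒ 9x-15y+27=0] ∩ [|B−(2, 3)|²=34]]
2. B_y = 6  [[A, B, C are collinear ⇒ 9x-15y+27=0] ∩ [|B−(2, 3)|²=34]]
   so B = (7, 6)

B = (7, 6)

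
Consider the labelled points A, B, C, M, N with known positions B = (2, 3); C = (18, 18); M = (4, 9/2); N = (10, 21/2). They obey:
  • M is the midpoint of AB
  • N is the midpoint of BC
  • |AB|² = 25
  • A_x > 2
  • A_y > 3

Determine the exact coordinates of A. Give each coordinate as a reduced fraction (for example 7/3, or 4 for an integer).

1. A_x = 6  [A = 2·M−B = 2·(4, 9/2)−(2, 3)]
2. A_y = 6  [A = 2·M−B = 2·(4, 9/2)−(2, 3)]
   so A = (6, 6)

A = (6, 6)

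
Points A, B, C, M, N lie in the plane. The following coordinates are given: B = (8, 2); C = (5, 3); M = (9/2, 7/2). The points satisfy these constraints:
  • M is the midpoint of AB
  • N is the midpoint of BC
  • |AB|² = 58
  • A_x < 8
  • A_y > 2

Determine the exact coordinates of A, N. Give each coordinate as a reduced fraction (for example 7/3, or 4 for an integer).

A = (1, 5)
N = (13/2, 5/2)

1. A_x = 1  [A = 2·M−B = 2·(9/2, 7/2)−(8, 2)]
2. A_y = 5  [A = 2·M−B = 2·(9/2, 7/2)−(8, 2)]
   so A = (1, 5)
3. N_x = 13/2  [2·N = B+C = (8, 2)+(5, 3)]
4. N_y = 5/2  [2·N = B+C = (8, 2)+(5, 3)]
   so N = (13/2, 5/2)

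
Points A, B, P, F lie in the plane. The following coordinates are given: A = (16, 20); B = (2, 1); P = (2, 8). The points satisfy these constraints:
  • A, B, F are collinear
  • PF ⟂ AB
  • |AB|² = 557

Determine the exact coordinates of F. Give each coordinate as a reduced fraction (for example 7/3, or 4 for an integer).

1. F_x = 2976/557  [[A, B, F are collinear ⇒ 19x-14y-24=0] ∩ [PF ⟂ AB ⇒ -14x-19y+180=0]]
2. F_y = 3084/557  [[A, B, F are collinear ⇒ 19x-14y-24=0] ∩ [PF ⟂ AB ⇒ -14x-19y+180=0]]
   so F = (2976/557, 3084/557)

F = (2976/557, 3084/557)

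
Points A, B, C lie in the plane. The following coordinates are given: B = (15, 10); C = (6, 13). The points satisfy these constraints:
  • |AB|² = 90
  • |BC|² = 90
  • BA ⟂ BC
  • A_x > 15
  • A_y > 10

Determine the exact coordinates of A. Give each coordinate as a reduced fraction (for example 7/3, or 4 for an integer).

A = (18, 19)

1. A_x = 18  [[BA ⟂ BC ⇒ -9x+3y+105=0] ∩ [|A−(15, 10)|²=90]]
2. A_y = 19  [[BA ⟂ BC ⇒ -9x+3y+105=0] ∩ [|A−(15, 10)|²=90]]
   so A = (18, 19)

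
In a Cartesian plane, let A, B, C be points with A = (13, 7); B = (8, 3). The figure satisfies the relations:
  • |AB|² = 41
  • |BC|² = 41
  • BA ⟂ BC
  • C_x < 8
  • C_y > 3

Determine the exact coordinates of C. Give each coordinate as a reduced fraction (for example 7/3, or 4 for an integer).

C = (4, 8)

1. C_x = 4  [[BA ⟂ BC ⇒ 5x+4y-52=0] ∩ [|C−(8, 3)|²=41]]
2. C_y = 8  [[BA ⟂ BC ⇒ 5x+4y-52=0] ∩ [|C−(8, 3)|²=41]]
   so C = (4, 8)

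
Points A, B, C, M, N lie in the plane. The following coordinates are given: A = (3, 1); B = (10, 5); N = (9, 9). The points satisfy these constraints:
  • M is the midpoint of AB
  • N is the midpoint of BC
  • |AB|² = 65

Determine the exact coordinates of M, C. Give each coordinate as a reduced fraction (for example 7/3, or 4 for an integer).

1. M_x = 13/2  [2·M = A+B = (3, 1)+(10, 5)]
2. M_y = 3  [2·M = A+B = (3, 1)+(10, 5)]
   so M = (13/2, 3)
3. C_x = 8  [C = 2·N−B = 2·(9, 9)−(10, 5)]
4. C_y = 13  [C = 2·N−B = 2·(9, 9)−(10, 5)]
   so C = (8, 13)

M = (13/2, 3)
C = (8, 13)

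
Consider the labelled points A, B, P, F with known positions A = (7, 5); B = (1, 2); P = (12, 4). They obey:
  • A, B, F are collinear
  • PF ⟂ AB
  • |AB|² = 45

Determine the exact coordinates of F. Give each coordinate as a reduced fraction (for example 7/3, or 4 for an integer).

F = (53/5, 34/5)

1. F_x = 53/5  [[A, B, F are collinear ⇒ 3x-6y+9=0] ∩ [PF ⟂ AB ⇒ -6x-3y+84=0]]
2. F_y = 34/5  [[A, B, F are collinear ⇒ 3x-6y+9=0] ∩ [PF ⟂ AB ⇒ -6x-3y+84=0]]
   so F = (53/5, 34/5)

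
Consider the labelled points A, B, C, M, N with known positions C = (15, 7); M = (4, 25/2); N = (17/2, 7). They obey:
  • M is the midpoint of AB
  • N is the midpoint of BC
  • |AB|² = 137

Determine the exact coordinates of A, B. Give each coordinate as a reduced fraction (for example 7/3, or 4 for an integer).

1. B_x = 2  [B = 2·N−C = 2·(17/2, 7)−(15, 7)]
2. B_y = 7  [B = 2·N−C = 2·(17/2, 7)−(15, 7)]
   so B = (2, 7)
3. A_x = 6  [A = 2·M−B = 2·(4, 25/2)−(2, 7)]
4. A_y = 18  [A = 2·M−B = 2·(4, 25/2)−(2, 7)]
   so A = (6, 18)

A = (6, 18)
B = (2, 7)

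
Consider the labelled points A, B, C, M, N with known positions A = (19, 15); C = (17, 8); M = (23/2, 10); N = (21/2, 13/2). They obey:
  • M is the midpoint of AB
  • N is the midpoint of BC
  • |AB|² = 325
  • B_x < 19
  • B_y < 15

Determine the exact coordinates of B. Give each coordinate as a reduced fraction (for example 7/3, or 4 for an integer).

1. B_x = 4  [B = 2·M−A = 2·(23/2, 10)−(19, 15)]
2. B_y = 5  [B = 2·M−A = 2·(23/2, 10)−(19, 15)]
   so B = (4, 5)

B = (4, 5)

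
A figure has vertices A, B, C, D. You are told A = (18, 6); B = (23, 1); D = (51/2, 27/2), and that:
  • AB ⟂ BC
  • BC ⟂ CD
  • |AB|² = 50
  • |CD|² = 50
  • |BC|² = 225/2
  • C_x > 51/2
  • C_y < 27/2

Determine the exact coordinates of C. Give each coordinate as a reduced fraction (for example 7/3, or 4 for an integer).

1. C_x = 61/2  [[AB ⟂ BC ⇒ 5x-5y-110=0] ∩ [|C−(51/2, 27/2)|²=50]]
2. C_y = 17/2  [[AB ⟂ BC ⇒ 5x-5y-110=0] ∩ [|C−(51/2, 27/2)|²=50]]
   so C = (61/2, 17/2)

C = (61/2, 17/2)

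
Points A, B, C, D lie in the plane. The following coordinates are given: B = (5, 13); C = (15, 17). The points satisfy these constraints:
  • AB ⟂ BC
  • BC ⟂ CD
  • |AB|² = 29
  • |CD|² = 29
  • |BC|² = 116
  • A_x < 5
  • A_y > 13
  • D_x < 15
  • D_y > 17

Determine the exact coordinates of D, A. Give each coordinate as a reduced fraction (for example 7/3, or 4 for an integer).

D = (13, 22)
A = (3, 18)

1. D_x = 13  [[BC ⟂ CD ⇒ 10x+4y-218=0] ∩ [|D−(15, 17)|²=29]]
2. D_y = 22  [[BC ⟂ CD ⇒ 10x+4y-218=0] ∩ [|D−(15, 17)|²=29]]
   so D = (13, 22)
3. A_x = 3  [[AB ⟂ BC ⇒ -10x-4y+102=0] ∩ [|A−(5, 13)|²=29]]
4. A_y = 18  [[AB ⟂ BC ⇒ -10x-4y+102=0] ∩ [|A−(5, 13)|²=29]]
   so A = (3, 18)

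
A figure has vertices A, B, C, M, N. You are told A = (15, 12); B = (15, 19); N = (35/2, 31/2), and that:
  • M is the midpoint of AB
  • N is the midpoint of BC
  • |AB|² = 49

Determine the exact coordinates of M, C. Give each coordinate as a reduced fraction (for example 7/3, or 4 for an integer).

M = (15, 31/2)
C = (20, 12)

1. M_x = 15  [2·M = A+B = (15, 12)+(15, 19)]
2. M_y = 31/2  [2·M = A+B = (15, 12)+(15, 19)]
   so M = (15, 31/2)
3. C_x = 20  [C = 2·N−B = 2·(35/2, 31/2)−(15, 19)]
4. C_y = 12  [C = 2·N−B = 2·(35/2, 31/2)−(15, 19)]
   so C = (20, 12)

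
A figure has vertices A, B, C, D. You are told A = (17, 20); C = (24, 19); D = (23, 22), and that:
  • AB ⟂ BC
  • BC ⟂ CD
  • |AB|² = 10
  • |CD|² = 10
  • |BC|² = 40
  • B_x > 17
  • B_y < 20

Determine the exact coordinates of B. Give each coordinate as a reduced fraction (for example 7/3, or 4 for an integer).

1. B_x = 18  [[BC ⟂ CD ⇒ 1x-3y+33=0] ∩ [|B−(17, 20)|²=10]]
2. B_y = 17  [[BC ⟂ CD ⇒ 1x-3y+33=0] ∩ [|B−(17, 20)|²=10]]
   so B = (18, 17)

B = (18, 17)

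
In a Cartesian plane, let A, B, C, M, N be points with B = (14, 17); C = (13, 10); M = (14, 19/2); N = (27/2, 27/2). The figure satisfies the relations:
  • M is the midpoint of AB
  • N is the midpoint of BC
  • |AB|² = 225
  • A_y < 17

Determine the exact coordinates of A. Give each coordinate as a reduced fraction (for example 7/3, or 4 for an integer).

1. A_x = 14  [A = 2·M−B = 2·(14, 19/2)−(14, 17)]
2. A_y = 2  [A = 2·M−B = 2·(14, 19/2)−(14, 17)]
   so A = (14, 2)

A = (14, 2)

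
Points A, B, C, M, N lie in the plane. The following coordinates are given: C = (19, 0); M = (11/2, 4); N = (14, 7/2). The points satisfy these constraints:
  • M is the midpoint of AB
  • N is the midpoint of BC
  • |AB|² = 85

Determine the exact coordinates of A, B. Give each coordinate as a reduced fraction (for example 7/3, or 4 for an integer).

1. B_x = 9  [B = 2·N−C = 2·(14, 7/2)−(19, 0)]
2. B_y = 7  [B = 2·N−C = 2·(14, 7/2)−(19, 0)]
   so B = (9, 7)
3. A_x = 2  [A = 2·M−B = 2·(11/2, 4)−(9, 7)]
4. A_y = 1  [A = 2·M−B = 2·(11/2, 4)−(9, 7)]
   so A = (2, 1)

A = (2, 1)
B = (9, 7)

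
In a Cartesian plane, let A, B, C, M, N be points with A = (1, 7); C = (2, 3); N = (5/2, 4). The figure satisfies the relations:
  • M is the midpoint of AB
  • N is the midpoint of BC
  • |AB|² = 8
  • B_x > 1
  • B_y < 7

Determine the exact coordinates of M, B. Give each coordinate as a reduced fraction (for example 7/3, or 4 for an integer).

1. B_x = 3  [B = 2·N−C = 2·(5/2, 4)−(2, 3)]
2. B_y = 5  [B = 2·N−C = 2·(5/2, 4)−(2, 3)]
   so B = (3, 5)
3. M_x = 2  [2·M = A+B = (1, 7)+(3, 5)]
4. M_y = 6  [2·M = A+B = (1, 7)+(3, 5)]
   so M = (2, 6)

M = (2, 6)
B = (3, 5)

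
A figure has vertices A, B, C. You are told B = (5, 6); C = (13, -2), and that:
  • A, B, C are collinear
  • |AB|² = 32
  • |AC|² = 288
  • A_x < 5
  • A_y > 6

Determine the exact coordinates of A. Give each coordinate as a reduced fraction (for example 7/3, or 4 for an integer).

A = (1, 10)

1. A_x = 1  [[A, B, C are collinear ⇒ 8x+8y-88=0] ∩ [|A−(5, 6)|²=32]]
2. A_y = 10  [[A, B, C are collinear ⇒ 8x+8y-88=0] ∩ [|A−(5, 6)|²=32]]
   so A = (1, 10)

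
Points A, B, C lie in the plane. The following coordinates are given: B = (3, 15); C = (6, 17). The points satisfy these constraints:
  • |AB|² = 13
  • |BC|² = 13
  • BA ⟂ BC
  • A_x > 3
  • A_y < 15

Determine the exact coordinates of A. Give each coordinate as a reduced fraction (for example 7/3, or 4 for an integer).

1. A_x = 5  [[BA ⟂ BC ⇒ 3x+2y-39=0] ∩ [|A−(3, 15)|²=13]]
2. A_y = 12  [[BA ⟂ BC ⇒ 3x+2y-39=0] ∩ [|A−(3, 15)|²=13]]
   so A = (5, 12)

A = (5, 12)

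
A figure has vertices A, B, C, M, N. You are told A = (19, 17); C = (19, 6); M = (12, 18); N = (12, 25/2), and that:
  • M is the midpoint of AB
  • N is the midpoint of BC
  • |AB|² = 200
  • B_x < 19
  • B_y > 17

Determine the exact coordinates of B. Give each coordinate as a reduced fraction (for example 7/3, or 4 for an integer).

1. B_x = 5  [B = 2·M−A = 2·(12, 18)−(19, 17)]
2. B_y = 19  [B = 2·M−A = 2·(12, 18)−(19, 17)]
   so B = (5, 19)

B = (5, 19)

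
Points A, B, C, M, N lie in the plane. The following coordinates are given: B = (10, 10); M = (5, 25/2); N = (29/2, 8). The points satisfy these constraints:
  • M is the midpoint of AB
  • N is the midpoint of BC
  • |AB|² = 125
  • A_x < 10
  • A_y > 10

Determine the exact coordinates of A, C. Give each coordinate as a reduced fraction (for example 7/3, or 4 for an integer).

1. A_x = 0  [A = 2·M−B = 2·(5, 25/2)−(10, 10)]
2. A_y = 15  [A = 2·M−B = 2·(5, 25/2)−(10, 10)]
   so A = (0, 15)
3. C_x = 19  [C = 2·N−B = 2·(29/2, 8)−(10, 10)]
4. C_y = 6  [C = 2·N−B = 2·(29/2, 8)−(10, 10)]
   so C = (19, 6)

A = (0, 15)
C = (19, 6)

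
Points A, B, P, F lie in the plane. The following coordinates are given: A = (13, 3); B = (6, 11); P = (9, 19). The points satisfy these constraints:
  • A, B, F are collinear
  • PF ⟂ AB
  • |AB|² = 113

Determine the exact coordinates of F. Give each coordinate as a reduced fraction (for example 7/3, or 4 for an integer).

1. F_x = 377/113  [[A, B, F are collinear ⇒ -8x-7y+125=0] ∩ [PF ⟂ AB ⇒ -7x+8y-89=0]]
2. F_y = 1587/113  [[A, B, F are collinear ⇒ -8x-7y+125=0] ∩ [PF ⟂ AB ⇒ -7x+8y-89=0]]
   so F = (377/113, 1587/113)

F = (377/113, 1587/113)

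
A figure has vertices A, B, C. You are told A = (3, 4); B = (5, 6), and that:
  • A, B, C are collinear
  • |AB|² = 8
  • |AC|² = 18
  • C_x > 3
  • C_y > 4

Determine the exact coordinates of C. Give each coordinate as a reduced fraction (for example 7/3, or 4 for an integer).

C = (6, 7)

1. C_x = 6  [[A, B, C are collinear ⇒ -2x+2y-2=0] ∩ [|C−(3, 4)|²=18]]
2. C_y = 7  [[A, B, C are collinear ⇒ -2x+2y-2=0] ∩ [|C−(3, 4)|²=18]]
   so C = (6, 7)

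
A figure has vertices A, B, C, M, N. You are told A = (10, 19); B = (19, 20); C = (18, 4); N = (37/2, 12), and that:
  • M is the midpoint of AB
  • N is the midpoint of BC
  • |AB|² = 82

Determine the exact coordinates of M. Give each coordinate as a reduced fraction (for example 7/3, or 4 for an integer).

1. M_x = 29/2  [2·M = A+B = (10, 19)+(19, 20)]
2. M_y = 39/2  [2·M = A+B = (10, 19)+(19, 20)]
   so M = (29/2, 39/2)

M = (29/2, 39/2)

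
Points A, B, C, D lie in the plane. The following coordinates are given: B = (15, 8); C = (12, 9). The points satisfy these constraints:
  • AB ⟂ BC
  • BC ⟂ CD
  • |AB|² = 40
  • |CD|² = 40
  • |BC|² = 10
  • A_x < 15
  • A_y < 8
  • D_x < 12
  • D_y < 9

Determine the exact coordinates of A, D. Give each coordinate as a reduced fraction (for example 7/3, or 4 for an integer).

A = (13, 2)
D = (10, 3)

1. A_x = 13  [[AB ⟂ BC ⇒ 3x-1y-37=0] ∩ [|A−(15, 8)|²=40]]
2. A_y = 2  [[AB ⟂ BC ⇒ 3x-1y-37=0] ∩ [|A−(15, 8)|²=40]]
   so A = (13, 2)
3. D_x = 10  [[BC ⟂ CD ⇒ -3x+1y+27=0] ∩ [|D−(12, 9)|²=40]]
4. D_y = 3  [[BC ⟂ CD ⇒ -3x+1y+27=0] ∩ [|D−(12, 9)|²=40]]
   so D = (10, 3)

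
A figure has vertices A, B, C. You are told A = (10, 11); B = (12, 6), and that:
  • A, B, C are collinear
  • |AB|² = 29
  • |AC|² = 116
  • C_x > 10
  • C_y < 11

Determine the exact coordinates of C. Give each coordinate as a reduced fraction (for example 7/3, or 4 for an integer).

1. C_x = 14  [[A, B, C are collinear ⇒ 5x+2y-72=0] ∩ [|C−(10, 11)|²=116]]
2. C_y = 1  [[A, B, C are collinear ⇒ 5x+2y-72=0] ∩ [|C−(10, 11)|²=116]]
   so C = (14, 1)

C = (14, 1)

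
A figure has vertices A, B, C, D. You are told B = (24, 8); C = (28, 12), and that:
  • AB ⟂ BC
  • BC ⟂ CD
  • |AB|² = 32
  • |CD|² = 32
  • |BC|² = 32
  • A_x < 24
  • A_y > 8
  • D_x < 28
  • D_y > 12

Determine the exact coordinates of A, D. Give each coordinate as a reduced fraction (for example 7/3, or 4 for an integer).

A = (20, 12)
D = (24, 16)

1. A_x = 20  [[AB ⟂ BC ⇒ -4x-4y+128=0] ∩ [|A−(24, 8)|²=32]]
2. A_y = 12  [[AB ⟂ BC ⇒ -4x-4y+128=0] ∩ [|A−(24, 8)|²=32]]
   so A = (20, 12)
3. D_x = 24  [[BC ⟂ CD ⇒ 4x+4y-160=0] ∩ [|D−(28, 12)|²=32]]
4. D_y = 16  [[BC ⟂ CD ⇒ 4x+4y-160=0] ∩ [|D−(28, 12)|²=32]]
   so D = (24, 16)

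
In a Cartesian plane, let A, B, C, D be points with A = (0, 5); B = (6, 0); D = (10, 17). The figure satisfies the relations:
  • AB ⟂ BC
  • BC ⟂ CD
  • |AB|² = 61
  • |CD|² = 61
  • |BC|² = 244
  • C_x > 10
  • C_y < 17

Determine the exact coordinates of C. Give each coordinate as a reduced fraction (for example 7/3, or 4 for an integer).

C = (16, 12)

1. C_x = 16  [[AB ⟂ BC ⇒ 6x-5y-36=0] ∩ [|C−(10, 17)|²=61]]
2. C_y = 12  [[AB ⟂ BC ⇒ 6x-5y-36=0] ∩ [|C−(10, 17)|²=61]]
   so C = (16, 12)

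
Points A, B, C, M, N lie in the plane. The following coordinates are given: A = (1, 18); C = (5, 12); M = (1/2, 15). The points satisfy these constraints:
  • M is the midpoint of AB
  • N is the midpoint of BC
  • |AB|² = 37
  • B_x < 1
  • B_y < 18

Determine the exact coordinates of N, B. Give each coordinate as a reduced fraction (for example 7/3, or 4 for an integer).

N = (5/2, 12)
B = (0, 12)

1. B_x = 0  [B = 2·M−A = 2·(1/2, 15)−(1, 18)]
2. B_y = 12  [B = 2·M−A = 2·(1/2, 15)−(1, 18)]
   so B = (0, 12)
3. N_x = 5/2  [2·N = B+C = (0, 12)+(5, 12)]
4. N_y = 12  [2·N = B+C = (0, 12)+(5, 12)]
   so N = (5/2, 12)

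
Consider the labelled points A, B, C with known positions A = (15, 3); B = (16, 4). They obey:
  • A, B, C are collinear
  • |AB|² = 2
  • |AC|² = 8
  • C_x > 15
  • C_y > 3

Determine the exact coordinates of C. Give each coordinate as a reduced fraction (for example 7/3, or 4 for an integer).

1. C_x = 17  [[A, B, C are collinear ⇒ -1x+1y+12=0] ∩ [|C−(15, 3)|²=8]]
2. C_y = 5  [[A, B, C are collinear ⇒ -1x+1y+12=0] ∩ [|C−(15, 3)|²=8]]
   so C = (17, 5)

C = (17, 5)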